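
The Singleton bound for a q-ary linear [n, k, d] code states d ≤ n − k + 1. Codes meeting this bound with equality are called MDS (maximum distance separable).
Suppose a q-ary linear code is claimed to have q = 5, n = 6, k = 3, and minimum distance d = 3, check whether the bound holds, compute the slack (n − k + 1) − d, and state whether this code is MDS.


Singleton RHS = n − k + 1 = 4, slack = 1, bound satisfied, not MDS.

Singleton bound: d ≤ n − k + 1.
Here n = 6, k = 3, so n − k + 1 = 4.
Given d = 3, check d ≤ 4: YES.
Slack = (n − k + 1) − d = 1.
The code is NOT MDS (slack = 1 > 0).
Description: the claimed parameters are [6, 3, 3]_5; such a code would be non-MDS.


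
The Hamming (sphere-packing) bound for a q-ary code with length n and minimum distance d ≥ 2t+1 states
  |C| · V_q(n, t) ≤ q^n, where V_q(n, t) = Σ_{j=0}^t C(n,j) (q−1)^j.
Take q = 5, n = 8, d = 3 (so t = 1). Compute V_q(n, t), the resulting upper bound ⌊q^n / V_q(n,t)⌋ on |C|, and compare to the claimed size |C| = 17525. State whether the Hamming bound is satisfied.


V_q(n, t) = 33, q^n = 390625, Hamming bound = 11837, |C| = 17525 > bound (violated).

Step 1: Compute V_q(n, t) = Σ_{j=0}^1 C(n, j) (q−1)^j.
  j = 0: C(8,0)·(4)^0 = 1·1 = 1.
  j = 1: C(8,1)·(4)^1 = 8·4 = 32.
  V_q(n, t) = 1 + 32 = 33.
Step 2: q^n = 5^8 = 390625.
Step 3: Hamming bound ⌊q^n / V_q(n,t)⌋ = ⌊390625/33⌋ = 11837.
Step 4: Compare |C| = 17525 to 11837: violated.
The claimed |C| lies above the Hamming bound, so no 5-ary code of length 8 with d ≥ 3 can have 17525 codewords.


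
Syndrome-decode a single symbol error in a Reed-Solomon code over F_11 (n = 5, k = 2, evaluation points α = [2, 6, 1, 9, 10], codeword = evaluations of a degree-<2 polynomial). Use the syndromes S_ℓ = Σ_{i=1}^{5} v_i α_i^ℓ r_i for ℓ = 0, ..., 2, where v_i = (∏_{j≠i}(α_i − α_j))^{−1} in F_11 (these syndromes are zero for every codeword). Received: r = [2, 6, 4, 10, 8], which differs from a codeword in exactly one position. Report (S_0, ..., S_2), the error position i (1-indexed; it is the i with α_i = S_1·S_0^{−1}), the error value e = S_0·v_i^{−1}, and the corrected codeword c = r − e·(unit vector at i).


S = (5, 8, 4), error at position 2, error magnitude e = 1, c = [2, 5, 4, 10, 8].

Step 1: column multipliers v_i = (∏_{j≠i}(α_i − α_j))^{−1} mod 11.
  i = 1 (α = 2): (2−6)(2−1)(2−9)(2−10) = (−4)·1·(−7)·(−8) = −224 ≡ 7, so v_1 = 7^{−1} = 8 (mod 11).
  i = 2 (α = 6): (6−2)(6−1)(6−9)(6−10) = 4·5·(−3)·(−4) = 240 ≡ 9, so v_2 = 9^{−1} = 5 (mod 11).
  i = 3 (α = 1): (1−2)(1−6)(1−9)(1−10) = (−1)·(−5)·(−8)·(−9) = 360 ≡ 8, so v_3 = 8^{−1} = 7 (mod 11).
  i = 4 (α = 9): (9−2)(9−6)(9−1)(9−10) = 7·3·8·(−1) = −168 ≡ 8, so v_4 = 8^{−1} = 7 (mod 11).
  i = 5 (α = 10): (10−2)(10−6)(10−1)(10−9) = 8·4·9·1 = 288 ≡ 2, so v_5 = 2^{−1} = 6 (mod 11).
  v = [8, 5, 7, 7, 6].
Step 2: syndromes of r = [2, 6, 4, 10, 8] (all sums mod 11).
  S_0 = Σ v_i r_i = 8·2 + 5·6 + 7·4 + 7·10 + 6·8 = 192 ≡ 5.
  S_1 = Σ v_i α_i r_i = 8·2·2 + 5·6·6 + 7·1·4 + 7·9·10 + 6·10·8 = 1350 ≡ 8.
  α_i^2 mod 11 = [4, 3, 1, 4, 1].
  S_2 = Σ v_i α_i^2 r_i = 8·4·2 + 5·3·6 + 7·1·4 + 7·4·10 + 6·1·8 = 510 ≡ 4.
  S = (5, 8, 4) ≠ 0, so r is not a codeword (an error is present).
Step 3: locate the error. For a single error e at position i, S_ℓ = v_i·e·α_i^ℓ, so α_err = S_1/S_0.
  S_0^{−1} = 5^{−1} = 9 (mod 11), so α_err = 8·9 = 72 ≡ 6 = α_2. Error position i = 2.
  Consistency check: S_2/S_1 = 4·7 = 28 ≡ 6 = α_err ✓ (single-error assumption holds).
Step 4: error magnitude e = S_0/v_2 = S_0·∏_{j≠2}(α_2 − α_j) = 5·9 = 45 ≡ 1 (mod 11).
Step 5: correct position 2: c_2 = r_2 − e = 6 − 1 ≡ 5 (mod 11). Hence c = [2, 5, 4, 10, 8].
  Check: interpolating c through the α_i gives m(x) = 6 + 9·x (degree < 2) with m(α_i) = c_i for every i, so c is indeed a codeword.


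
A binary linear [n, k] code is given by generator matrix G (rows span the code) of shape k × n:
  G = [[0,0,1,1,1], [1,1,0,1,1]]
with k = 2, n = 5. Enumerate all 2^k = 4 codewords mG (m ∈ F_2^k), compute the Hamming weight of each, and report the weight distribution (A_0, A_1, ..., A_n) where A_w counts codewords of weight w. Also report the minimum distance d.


Weight distribution: A_0 = 1, A_3 = 2, A_4 = 1. Minimum distance d = 3.

Enumerate all 2^2 = 4 messages m ∈ F_2^2.
For each, compute codeword c = mG in F_2^5, then tally its weight.
  m = 00 → c = 00000, weight = 0.
  m = 10 → c = 00111, weight = 3.
  m = 01 → c = 11011, weight = 4.
  m = 11 → c = 11100, weight = 3.
Tally weights:
  weight 0: 1 codewords.
  weight 3: 2 codewords.
  weight 4: 1 codewords.
Minimum distance d = smallest w > 0 with A_w > 0 = 3.
Sanity: Σ A_w = 4 = 2^2 = 4 ✓.


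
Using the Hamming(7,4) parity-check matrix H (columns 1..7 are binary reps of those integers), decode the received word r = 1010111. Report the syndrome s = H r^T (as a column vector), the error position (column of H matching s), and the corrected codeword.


s = (1, 1, 0)^T, error position = 6, corrected codeword c = 1010101

Compute s = H r^T mod 2 one row at a time:
  s_1 = 0 + 1 + 1 + 1 = 3 ≡ 1 (mod 2).
  s_2 = 0 + 1 + 1 + 1 = 3 ≡ 1 (mod 2).
  s_3 = 1 + 1 + 1 + 1 = 4 ≡ 0 (mod 2).
s = (1, 1, 0)^T — this equals column 6 of H (binary 110), so error is at position 6.
Correct: flip bit 6 of r = 1010111 to get c = 1010101.


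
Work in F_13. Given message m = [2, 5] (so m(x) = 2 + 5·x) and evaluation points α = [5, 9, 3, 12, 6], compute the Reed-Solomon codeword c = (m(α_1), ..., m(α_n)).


c = [1, 8, 4, 10, 6]

Message polynomial: m(x) = 2 + 5·x (mod 13).
For each evaluation point α_i, compute m(α_i) mod 13:
  α_1 = 5: Horner steps 5 → 1, so m(5) = 1.
  α_2 = 9: Horner steps 5 → 8, so m(9) = 8.
  α_3 = 3: Horner steps 5 → 4, so m(3) = 4.
  α_4 = 12: Horner steps 5 → 10, so m(12) = 10.
  α_5 = 6: Horner steps 5 → 6, so m(6) = 6.
Codeword c = [1, 8, 4, 10, 6] ∈ F_13^5.


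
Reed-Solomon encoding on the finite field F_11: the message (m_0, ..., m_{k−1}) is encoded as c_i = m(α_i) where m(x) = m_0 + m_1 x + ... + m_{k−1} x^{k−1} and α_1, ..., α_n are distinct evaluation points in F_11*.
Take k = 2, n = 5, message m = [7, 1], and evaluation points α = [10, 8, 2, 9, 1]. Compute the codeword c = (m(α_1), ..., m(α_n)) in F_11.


c = [6, 4, 9, 5, 8]

Message polynomial: m(x) = 7 + 1·x (mod 11).
For each evaluation point α_i, compute m(α_i) mod 11:
  α_1 = 10: Horner steps 1 → 6, so m(10) = 6.
  α_2 = 8: Horner steps 1 → 4, so m(8) = 4.
  α_3 = 2: Horner steps 1 → 9, so m(2) = 9.
  α_4 = 9: Horner steps 1 → 5, so m(9) = 5.
  α_5 = 1: Horner steps 1 → 8, so m(1) = 8.
Codeword c = [6, 4, 9, 5, 8] ∈ F_11^5.


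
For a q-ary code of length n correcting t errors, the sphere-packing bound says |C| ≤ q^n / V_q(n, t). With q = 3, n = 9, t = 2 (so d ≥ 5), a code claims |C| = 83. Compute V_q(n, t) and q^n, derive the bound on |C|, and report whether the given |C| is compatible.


V_q(n, t) = 163, q^n = 19683, Hamming bound = 120, |C| = 83 ≤ bound (satisfied).

Step 1: Compute V_q(n, t) = Σ_{j=0}^2 C(n, j) (q−1)^j.
  j = 0: C(9,0)·(2)^0 = 1·1 = 1.
  j = 1: C(9,1)·(2)^1 = 9·2 = 18.
  j = 2: C(9,2)·(2)^2 = 36·4 = 144.
  V_q(n, t) = 1 + 18 + 144 = 163.
Step 2: q^n = 3^9 = 19683.
Step 3: Hamming bound ⌊q^n / V_q(n,t)⌋ = ⌊19683/163⌋ = 120.
Step 4: Compare |C| = 83 to 120: satisfied.
The claimed |C| lies below the Hamming bound.


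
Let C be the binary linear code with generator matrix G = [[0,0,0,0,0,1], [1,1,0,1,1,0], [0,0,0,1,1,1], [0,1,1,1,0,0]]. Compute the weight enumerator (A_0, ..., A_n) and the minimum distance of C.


Weight distribution: A_0 = 1, A_1 = 1, A_2 = 2, A_3 = 6, A_4 = 5, A_5 = 1. Minimum distance d = 1.

Enumerate all 2^4 = 16 messages m ∈ F_2^4.
For each, compute codeword c = mG in F_2^6, then tally its weight.
  m = 0000 → c = 000000, weight = 0.
  m = 1000 → c = 000001, weight = 1.
  m = 0100 → c = 110110, weight = 4.
  m = 1100 → c = 110111, weight = 5.
  m = 0010 → c = 000111, weight = 3.
  m = 1010 → c = 000110, weight = 2.
  m = 0110 → c = 110001, weight = 3.
  m = 1110 → c = 110000, weight = 2.
  m = 0001 → c = 011100, weight = 3.
  m = 1001 → c = 011101, weight = 4.
  m = 0101 → c = 101010, weight = 3.
  m = 1101 → c = 101011, weight = 4.
  m = 0011 → c = 011011, weight = 4.
  m = 1011 → c = 011010, weight = 3.
  m = 0111 → c = 101101, weight = 4.
  m = 1111 → c = 101100, weight = 3.
Tally weights:
  weight 0: 1 codewords.
  weight 1: 1 codewords.
  weight 2: 2 codewords.
  weight 3: 6 codewords.
  weight 4: 5 codewords.
  weight 5: 1 codewords.
Minimum distance d = smallest w > 0 with A_w > 0 = 1.
Sanity: Σ A_w = 16 = 2^4 = 16 ✓.


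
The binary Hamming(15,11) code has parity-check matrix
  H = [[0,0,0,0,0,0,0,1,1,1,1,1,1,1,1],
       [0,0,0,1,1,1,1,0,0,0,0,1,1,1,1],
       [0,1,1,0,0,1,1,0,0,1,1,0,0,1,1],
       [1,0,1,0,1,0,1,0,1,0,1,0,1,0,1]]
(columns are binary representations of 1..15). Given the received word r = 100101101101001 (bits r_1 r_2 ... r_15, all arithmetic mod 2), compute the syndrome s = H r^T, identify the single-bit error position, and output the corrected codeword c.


s = (0, 1, 0, 0)^T, error position = 4, corrected codeword c = 100001101101001

Compute s = H r^T mod 2 one row at a time:
  s_1 = 0 + 1 + 1 + 0 + 1 + 0 + 0 + 1 = 4 ≡ 0 (mod 2).
  s_2 = 1 + 0 + 1 + 1 + 1 + 0 + 0 + 1 = 5 ≡ 1 (mod 2).
  s_3 = 0 + 0 + 1 + 1 + 1 + 0 + 0 + 1 = 4 ≡ 0 (mod 2).
  s_4 = 1 + 0 + 0 + 1 + 1 + 0 + 0 + 1 = 4 ≡ 0 (mod 2).
s = (0, 1, 0, 0)^T — this equals column 4 of H (binary 0100), so error is at position 4.
Correct: flip bit 4 of r = 100101101101001 to get c = 100001101101001.


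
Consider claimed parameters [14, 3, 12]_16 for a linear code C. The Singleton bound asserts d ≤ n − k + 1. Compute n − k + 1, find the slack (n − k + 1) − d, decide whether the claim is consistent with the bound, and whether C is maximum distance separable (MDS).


Singleton RHS = n − k + 1 = 12, slack = 0, bound satisfied, MDS.

Singleton bound: d ≤ n − k + 1.
Here n = 14, k = 3, so n − k + 1 = 12.
Given d = 12, check d ≤ 12: YES.
Slack = (n − k + 1) − d = 0.
The code is MDS (slack = 0).
Description: the claimed parameters are [14, 3, 12]_16; such a code would be MDS (meets Singleton bound).


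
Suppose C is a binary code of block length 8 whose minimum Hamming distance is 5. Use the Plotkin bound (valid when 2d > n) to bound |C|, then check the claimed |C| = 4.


Plotkin bound M ≤ 4; given |C| = 4 ≤ bound (satisfied).

Check applicability: 2d = 10, n = 8.
2d − n = 2 > 0, so Plotkin applies.
Compute d/(2d−n) = 5/2 ≈ 2.5000.
⌊d/(2d−n)⌋ = 2.
Plotkin bound: M ≤ 2·2 = 4.
Given |C| = 4, check: satisfied.
This |C| is at the Plotkin bound.


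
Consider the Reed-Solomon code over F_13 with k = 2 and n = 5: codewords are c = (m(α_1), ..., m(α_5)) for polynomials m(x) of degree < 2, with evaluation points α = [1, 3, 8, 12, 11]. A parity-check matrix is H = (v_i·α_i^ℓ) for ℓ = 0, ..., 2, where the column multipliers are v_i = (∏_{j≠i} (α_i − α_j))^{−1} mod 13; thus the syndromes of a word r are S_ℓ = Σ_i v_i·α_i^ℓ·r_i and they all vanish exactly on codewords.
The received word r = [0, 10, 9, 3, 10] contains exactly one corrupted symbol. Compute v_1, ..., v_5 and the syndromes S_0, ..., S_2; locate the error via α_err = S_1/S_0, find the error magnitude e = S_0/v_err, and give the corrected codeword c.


S = (11, 4, 5), error at position 5, error magnitude e = 12, c = [0, 10, 9, 3, 11].

Step 1: column multipliers v_i = (∏_{j≠i}(α_i − α_j))^{−1} mod 13.
  i = 1 (α = 1): (1−3)(1−8)(1−12)(1−11) = (−2)·(−7)·(−11)·(−10) = 1540 ≡ 6, so v_1 = 6^{−1} = 11 (mod 13).
  i = 2 (α = 3): (3−1)(3−8)(3−12)(3−11) = 2·(−5)·(−9)·(−8) = −720 ≡ 8, so v_2 = 8^{−1} = 5 (mod 13).
  i = 3 (α = 8): (8−1)(8−3)(8−12)(8−11) = 7·5·(−4)·(−3) = 420 ≡ 4, so v_3 = 4^{−1} = 10 (mod 13).
  i = 4 (α = 12): (12−1)(12−3)(12−8)(12−11) = 11·9·4·1 = 396 ≡ 6, so v_4 = 6^{−1} = 11 (mod 13).
  i = 5 (α = 11): (11−1)(11−3)(11−8)(11−12) = 10·8·3·(−1) = −240 ≡ 7, so v_5 = 7^{−1} = 2 (mod 13).
  v = [11, 5, 10, 11, 2].
Step 2: syndromes of r = [0, 10, 9, 3, 10] (all sums mod 13).
  S_0 = Σ v_i r_i = 11·0 + 5·10 + 10·9 + 11·3 + 2·10 = 193 ≡ 11.
  S_1 = Σ v_i α_i r_i = 11·1·0 + 5·3·10 + 10·8·9 + 11·12·3 + 2·11·10 = 1486 ≡ 4.
  α_i^2 mod 13 = [1, 9, 12, 1, 4].
  S_2 = Σ v_i α_i^2 r_i = 11·1·0 + 5·9·10 + 10·12·9 + 11·1·3 + 2·4·10 = 1643 ≡ 5.
  S = (11, 4, 5) ≠ 0, so r is not a codeword (an error is present).
Step 3: locate the error. For a single error e at position i, S_ℓ = v_i·e·α_i^ℓ, so α_err = S_1/S_0.
  S_0^{−1} = 11^{−1} = 6 (mod 13), so α_err = 4·6 = 24 ≡ 11 = α_5. Error position i = 5.
  Consistency check: S_2/S_1 = 5·10 = 50 ≡ 11 = α_err ✓ (single-error assumption holds).
Step 4: error magnitude e = S_0/v_5 = S_0·∏_{j≠5}(α_5 − α_j) = 11·7 = 77 ≡ 12 (mod 13).
Step 5: correct position 5: c_5 = r_5 − e = 10 − 12 ≡ 11 (mod 13). Hence c = [0, 10, 9, 3, 11].
  Check: interpolating c through the α_i gives m(x) = 8 + 5·x (degree < 2) with m(α_i) = c_i for every i, so c is indeed a codeword.


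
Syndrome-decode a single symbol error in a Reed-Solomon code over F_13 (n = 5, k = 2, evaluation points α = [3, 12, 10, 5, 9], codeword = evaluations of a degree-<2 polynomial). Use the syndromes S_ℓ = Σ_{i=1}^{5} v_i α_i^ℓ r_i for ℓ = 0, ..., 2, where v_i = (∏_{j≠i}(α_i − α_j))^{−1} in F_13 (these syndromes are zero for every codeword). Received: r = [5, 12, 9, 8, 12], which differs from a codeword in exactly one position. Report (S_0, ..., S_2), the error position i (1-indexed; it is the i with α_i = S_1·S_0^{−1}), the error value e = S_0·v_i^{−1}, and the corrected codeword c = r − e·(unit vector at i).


S = (9, 3, 1), error at position 5, error magnitude e = 11, c = [5, 12, 9, 8, 1].

Step 1: column multipliers v_i = (∏_{j≠i}(α_i − α_j))^{−1} mod 13.
  i = 1 (α = 3): (3−12)(3−10)(3−5)(3−9) = (−9)·(−7)·(−2)·(−6) = 756 ≡ 2, so v_1 = 2^{−1} = 7 (mod 13).
  i = 2 (α = 12): (12−3)(12−10)(12−5)(12−9) = 9·2·7·3 = 378 ≡ 1, so v_2 = 1^{−1} = 1 (mod 13).
  i = 3 (α = 10): (10−3)(10−12)(10−5)(10−9) = 7·(−2)·5·1 = −70 ≡ 8, so v_3 = 8^{−1} = 5 (mod 13).
  i = 4 (α = 5): (5−3)(5−12)(5−10)(5−9) = 2·(−7)·(−5)·(−4) = −280 ≡ 6, so v_4 = 6^{−1} = 11 (mod 13).
  i = 5 (α = 9): (9−3)(9−12)(9−10)(9−5) = 6·(−3)·(−1)·4 = 72 ≡ 7, so v_5 = 7^{−1} = 2 (mod 13).
  v = [7, 1, 5, 11, 2].
Step 2: syndromes of r = [5, 12, 9, 8, 12] (all sums mod 13).
  S_0 = Σ v_i r_i = 7·5 + 1·12 + 5·9 + 11·8 + 2·12 = 204 ≡ 9.
  S_1 = Σ v_i α_i r_i = 7·3·5 + 1·12·12 + 5·10·9 + 11·5·8 + 2·9·12 = 1355 ≡ 3.
  α_i^2 mod 13 = [9, 1, 9, 12, 3].
  S_2 = Σ v_i α_i^2 r_i = 7·9·5 + 1·1·12 + 5·9·9 + 11·12·8 + 2·3·12 = 1860 ≡ 1.
  S = (9, 3, 1) ≠ 0, so r is not a codeword (an error is present).
Step 3: locate the error. For a single error e at position i, S_ℓ = v_i·e·α_i^ℓ, so α_err = S_1/S_0.
  S_0^{−1} = 9^{−1} = 3 (mod 13), so α_err = 3·3 = 9 ≡ 9 = α_5. Error position i = 5.
  Consistency check: S_2/S_1 = 1·9 = 9 ≡ 9 = α_err ✓ (single-error assumption holds).
Step 4: error magnitude e = S_0/v_5 = S_0·∏_{j≠5}(α_5 − α_j) = 9·7 = 63 ≡ 11 (mod 13).
Step 5: correct position 5: c_5 = r_5 − e = 12 − 11 ≡ 1 (mod 13). Hence c = [5, 12, 9, 8, 1].
  Check: interpolating c through the α_i gives m(x) = 7 + 8·x (degree < 2) with m(α_i) = c_i for every i, so c is indeed a codeword.


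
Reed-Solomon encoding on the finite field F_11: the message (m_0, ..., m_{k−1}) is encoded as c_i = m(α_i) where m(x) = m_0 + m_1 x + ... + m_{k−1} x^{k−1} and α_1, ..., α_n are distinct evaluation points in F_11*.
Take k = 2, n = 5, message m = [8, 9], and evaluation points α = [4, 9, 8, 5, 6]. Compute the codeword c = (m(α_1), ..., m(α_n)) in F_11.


c = [0, 1, 3, 9, 7]

Message polynomial: m(x) = 8 + 9·x (mod 11).
For each evaluation point α_i, compute m(α_i) mod 11:
  α_1 = 4: Horner steps 9 → 0, so m(4) = 0.
  α_2 = 9: Horner steps 9 → 1, so m(9) = 1.
  α_3 = 8: Horner steps 9 → 3, so m(8) = 3.
  α_4 = 5: Horner steps 9 → 9, so m(5) = 9.
  α_5 = 6: Horner steps 9 → 7, so m(6) = 7.
Codeword c = [0, 1, 3, 9, 7] ∈ F_11^5.


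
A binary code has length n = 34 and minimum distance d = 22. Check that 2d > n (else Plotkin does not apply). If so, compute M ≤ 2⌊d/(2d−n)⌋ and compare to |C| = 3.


Plotkin bound M ≤ 4; given |C| = 3 ≤ bound (satisfied).

Check applicability: 2d = 44, n = 34.
2d − n = 10 > 0, so Plotkin applies.
Compute d/(2d−n) = 22/10 ≈ 2.2000.
⌊d/(2d−n)⌋ = 2.
Plotkin bound: M ≤ 2·2 = 4.
Given |C| = 3, check: satisfied.
This |C| is below the Plotkin bound.


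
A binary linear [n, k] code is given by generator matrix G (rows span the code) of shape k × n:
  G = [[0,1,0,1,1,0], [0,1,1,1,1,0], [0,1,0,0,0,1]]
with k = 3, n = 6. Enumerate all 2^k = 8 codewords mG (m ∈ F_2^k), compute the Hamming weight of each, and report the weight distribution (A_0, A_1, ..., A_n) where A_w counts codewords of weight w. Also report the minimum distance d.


Weight distribution: A_0 = 1, A_1 = 1, A_2 = 1, A_3 = 3, A_4 = 2. Minimum distance d = 1.

Enumerate all 2^3 = 8 messages m ∈ F_2^3.
For each, compute codeword c = mG in F_2^6, then tally its weight.
  m = 000 → c = 000000, weight = 0.
  m = 100 → c = 010110, weight = 3.
  m = 010 → c = 011110, weight = 4.
  m = 110 → c = 001000, weight = 1.
  m = 001 → c = 010001, weight = 2.
  m = 101 → c = 000111, weight = 3.
  m = 011 → c = 001111, weight = 4.
  m = 111 → c = 011001, weight = 3.
Tally weights:
  weight 0: 1 codewords.
  weight 1: 1 codewords.
  weight 2: 1 codewords.
  weight 3: 3 codewords.
  weight 4: 2 codewords.
Minimum distance d = smallest w > 0 with A_w > 0 = 1.
Sanity: Σ A_w = 8 = 2^3 = 8 ✓.


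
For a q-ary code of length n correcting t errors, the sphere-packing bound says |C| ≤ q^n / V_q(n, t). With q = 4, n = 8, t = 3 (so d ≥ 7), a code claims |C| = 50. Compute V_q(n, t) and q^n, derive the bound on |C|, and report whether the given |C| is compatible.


V_q(n, t) = 1789, q^n = 65536, Hamming bound = 36, |C| = 50 > bound (violated).

Step 1: Compute V_q(n, t) = Σ_{j=0}^3 C(n, j) (q−1)^j.
  j = 0: C(8,0)·(3)^0 = 1·1 = 1.
  j = 1: C(8,1)·(3)^1 = 8·3 = 24.
  j = 2: C(8,2)·(3)^2 = 28·9 = 252.
  j = 3: C(8,3)·(3)^3 = 56·27 = 1512.
  V_q(n, t) = 1 + 24 + 252 + 1512 = 1789.
Step 2: q^n = 4^8 = 65536.
Step 3: Hamming bound ⌊q^n / V_q(n,t)⌋ = ⌊65536/1789⌋ = 36.
Step 4: Compare |C| = 50 to 36: violated.
The claimed |C| lies above the Hamming bound, so no 4-ary code of length 8 with d ≥ 7 can have 50 codewords.


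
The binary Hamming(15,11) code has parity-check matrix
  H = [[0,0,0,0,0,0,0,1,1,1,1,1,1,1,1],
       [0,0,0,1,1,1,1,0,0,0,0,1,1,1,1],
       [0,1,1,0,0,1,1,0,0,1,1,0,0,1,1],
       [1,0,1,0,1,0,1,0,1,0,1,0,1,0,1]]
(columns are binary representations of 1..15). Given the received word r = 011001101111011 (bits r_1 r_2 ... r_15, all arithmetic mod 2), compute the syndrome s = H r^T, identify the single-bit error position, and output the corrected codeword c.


s = (0, 1, 0, 1)^T, error position = 5, corrected codeword c = 011011101111011

Compute s = H r^T mod 2 one row at a time:
  s_1 = 0 + 1 + 1 + 1 + 1 + 0 + 1 + 1 = 6 ≡ 0 (mod 2).
  s_2 = 0 + 0 + 1 + 1 + 1 + 0 + 1 + 1 = 5 ≡ 1 (mod 2).
  s_3 = 1 + 1 + 1 + 1 + 1 + 1 + 1 + 1 = 8 ≡ 0 (mod 2).
  s_4 = 0 + 1 + 0 + 1 + 1 + 1 + 0 + 1 = 5 ≡ 1 (mod 2).
s = (0, 1, 0, 1)^T — this equals column 5 of H (binary 0101), so error is at position 5.
Correct: flip bit 5 of r = 011001101111011 to get c = 011011101111011.


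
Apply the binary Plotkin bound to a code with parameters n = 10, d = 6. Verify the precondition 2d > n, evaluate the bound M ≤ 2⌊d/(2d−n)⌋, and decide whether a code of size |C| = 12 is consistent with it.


Plotkin bound M ≤ 6; given |C| = 12 > bound (violated).

Check applicability: 2d = 12, n = 10.
2d − n = 2 > 0, so Plotkin applies.
Compute d/(2d−n) = 6/2 ≈ 3.0000.
⌊d/(2d−n)⌋ = 3.
Plotkin bound: M ≤ 2·3 = 6.
Given |C| = 12, check: VIOLATED.
This |C| is above the Plotkin bound, so no binary code with n = 10, d = 6 and 12 codewords exists.


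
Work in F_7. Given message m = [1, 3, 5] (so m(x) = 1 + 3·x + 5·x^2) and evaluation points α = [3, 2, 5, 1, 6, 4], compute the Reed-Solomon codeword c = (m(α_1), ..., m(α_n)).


c = [6, 6, 1, 2, 3, 2]

Message polynomial: m(x) = 1 + 3·x + 5·x^2 (mod 7).
For each evaluation point α_i, compute m(α_i) mod 7:
  α_1 = 3: Horner steps 5 → 4 → 6, so m(3) = 6.
  α_2 = 2: Horner steps 5 → 6 → 6, so m(2) = 6.
  α_3 = 5: Horner steps 5 → 0 → 1, so m(5) = 1.
  α_4 = 1: Horner steps 5 → 1 → 2, so m(1) = 2.
  α_5 = 6: Horner steps 5 → 5 → 3, so m(6) = 3.
  α_6 = 4: Horner steps 5 → 2 → 2, so m(4) = 2.
Codeword c = [6, 6, 1, 2, 3, 2] ∈ F_7^6.


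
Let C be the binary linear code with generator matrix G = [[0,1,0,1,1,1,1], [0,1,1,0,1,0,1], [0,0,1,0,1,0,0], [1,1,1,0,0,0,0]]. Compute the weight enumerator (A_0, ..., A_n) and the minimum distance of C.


Weight distribution: A_0 = 1, A_2 = 2, A_3 = 6, A_4 = 3, A_5 = 2, A_6 = 2. Minimum distance d = 2.

Enumerate all 2^4 = 16 messages m ∈ F_2^4.
For each, compute codeword c = mG in F_2^7, then tally its weight.
  m = 0000 → c = 0000000, weight = 0.
  m = 1000 → c = 0101111, weight = 5.
  m = 0100 → c = 0110101, weight = 4.
  m = 1100 → c = 0011010, weight = 3.
  m = 0010 → c = 0010100, weight = 2.
  m = 1010 → c = 0111011, weight = 5.
  m = 0110 → c = 0100001, weight = 2.
  m = 1110 → c = 0001110, weight = 3.
  m = 0001 → c = 1110000, weight = 3.
  m = 1001 → c = 1011111, weight = 6.
  m = 0101 → c = 1000101, weight = 3.
  m = 1101 → c = 1101010, weight = 4.
  m = 0011 → c = 1100100, weight = 3.
  m = 1011 → c = 1001011, weight = 4.
  m = 0111 → c = 1010001, weight = 3.
  m = 1111 → c = 1111110, weight = 6.
Tally weights:
  weight 0: 1 codewords.
  weight 2: 2 codewords.
  weight 3: 6 codewords.
  weight 4: 3 codewords.
  weight 5: 2 codewords.
  weight 6: 2 codewords.
Minimum distance d = smallest w > 0 with A_w > 0 = 2.
Sanity: Σ A_w = 16 = 2^4 = 16 ✓.


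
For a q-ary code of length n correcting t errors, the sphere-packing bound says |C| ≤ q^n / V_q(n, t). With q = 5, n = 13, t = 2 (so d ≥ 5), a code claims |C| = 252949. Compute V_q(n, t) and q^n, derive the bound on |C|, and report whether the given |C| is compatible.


V_q(n, t) = 1301, q^n = 1220703125, Hamming bound = 938280, |C| = 252949 ≤ bound (satisfied).

Step 1: Compute V_q(n, t) = Σ_{j=0}^2 C(n, j) (q−1)^j.
  j = 0: C(13,0)·(4)^0 = 1·1 = 1.
  j = 1: C(13,1)·(4)^1 = 13·4 = 52.
  j = 2: C(13,2)·(4)^2 = 78·16 = 1248.
  V_q(n, t) = 1 + 52 + 1248 = 1301.
Step 2: q^n = 5^13 = 1220703125.
Step 3: Hamming bound ⌊q^n / V_q(n,t)⌋ = ⌊1220703125/1301⌋ = 938280.
Step 4: Compare |C| = 252949 to 938280: satisfied.
The claimed |C| lies below the Hamming bound.


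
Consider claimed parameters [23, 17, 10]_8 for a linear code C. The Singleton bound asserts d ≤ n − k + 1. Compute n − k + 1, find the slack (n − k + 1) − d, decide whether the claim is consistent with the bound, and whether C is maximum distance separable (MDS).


Singleton RHS = n − k + 1 = 7, slack = -3, bound violated (no such code; not MDS).

Singleton bound: d ≤ n − k + 1.
Here n = 23, k = 17, so n − k + 1 = 7.
Given d = 10, check d ≤ 7: NO.
Slack = (n − k + 1) − d = -3.
The slack is negative: d = 10 exceeds n − k + 1 = 7 by 3, so the Singleton bound is violated and no linear [23, 17, 10]_8 code can exist. In particular it is not MDS (MDS requires d = n − k + 1 exactly).
Description: the claimed parameters are [23, 17, 10]_8; such a code would be impossible (violates the Singleton bound).


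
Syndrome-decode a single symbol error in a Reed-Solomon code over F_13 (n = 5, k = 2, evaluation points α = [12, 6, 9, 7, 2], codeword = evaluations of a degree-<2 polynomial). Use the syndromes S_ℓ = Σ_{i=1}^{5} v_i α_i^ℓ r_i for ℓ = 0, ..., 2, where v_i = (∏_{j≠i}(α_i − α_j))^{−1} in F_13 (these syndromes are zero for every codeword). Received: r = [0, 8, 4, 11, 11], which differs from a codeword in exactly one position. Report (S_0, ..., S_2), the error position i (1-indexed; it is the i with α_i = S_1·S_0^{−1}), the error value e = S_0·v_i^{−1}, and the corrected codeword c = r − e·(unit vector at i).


S = (6, 12, 11), error at position 5, error magnitude e = 2, c = [0, 8, 4, 11, 9].

Step 1: column multipliers v_i = (∏_{j≠i}(α_i − α_j))^{−1} mod 13.
  i = 1 (α = 12): (12−6)(12−9)(12−7)(12−2) = 6·3·5·10 = 900 ≡ 3, so v_1 = 3^{−1} = 9 (mod 13).
  i = 2 (α = 6): (6−12)(6−9)(6−7)(6−2) = (−6)·(−3)·(−1)·4 = −72 ≡ 6, so v_2 = 6^{−1} = 11 (mod 13).
  i = 3 (α = 9): (9−12)(9−6)(9−7)(9−2) = (−3)·3·2·7 = −126 ≡ 4, so v_3 = 4^{−1} = 10 (mod 13).
  i = 4 (α = 7): (7−12)(7−6)(7−9)(7−2) = (−5)·1·(−2)·5 = 50 ≡ 11, so v_4 = 11^{−1} = 6 (mod 13).
  i = 5 (α = 2): (2−12)(2−6)(2−9)(2−7) = (−10)·(−4)·(−7)·(−5) = 1400 ≡ 9, so v_5 = 9^{−1} = 3 (mod 13).
  v = [9, 11, 10, 6, 3].
Step 2: syndromes of r = [0, 8, 4, 11, 11] (all sums mod 13).
  S_0 = Σ v_i r_i = 9·0 + 11·8 + 10·4 + 6·11 + 3·11 = 227 ≡ 6.
  S_1 = Σ v_i α_i r_i = 9·12·0 + 11·6·8 + 10·9·4 + 6·7·11 + 3·2·11 = 1416 ≡ 12.
  α_i^2 mod 13 = [1, 10, 3, 10, 4].
  S_2 = Σ v_i α_i^2 r_i = 9·1·0 + 11·10·8 + 10·3·4 + 6·10·11 + 3·4·11 = 1792 ≡ 11.
  S = (6, 12, 11) ≠ 0, so r is not a codeword (an error is present).
Step 3: locate the error. For a single error e at position i, S_ℓ = v_i·e·α_i^ℓ, so α_err = S_1/S_0.
  S_0^{−1} = 6^{−1} = 11 (mod 13), so α_err = 12·11 = 132 ≡ 2 = α_5. Error position i = 5.
  Consistency check: S_2/S_1 = 11·12 = 132 ≡ 2 = α_err ✓ (single-error assumption holds).
Step 4: error magnitude e = S_0/v_5 = S_0·∏_{j≠5}(α_5 − α_j) = 6·9 = 54 ≡ 2 (mod 13).
Step 5: correct position 5: c_5 = r_5 − e = 11 − 2 ≡ 9 (mod 13). Hence c = [0, 8, 4, 11, 9].
  Check: interpolating c through the α_i gives m(x) = 3 + 3·x (degree < 2) with m(α_i) = c_i for every i, so c is indeed a codeword.


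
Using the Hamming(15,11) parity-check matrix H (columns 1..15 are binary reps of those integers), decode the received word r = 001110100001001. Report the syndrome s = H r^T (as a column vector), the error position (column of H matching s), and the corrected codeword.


s = (0, 1, 1, 0)^T, error position = 6, corrected codeword c = 001111100001001

Compute s = H r^T mod 2 one row at a time:
  s_1 = 0 + 0 + 0 + 0 + 1 + 0 + 0 + 1 = 2 ≡ 0 (mod 2).
  s_2 = 1 + 1 + 0 + 1 + 1 + 0 + 0 + 1 = 5 ≡ 1 (mod 2).
  s_3 = 0 + 1 + 0 + 1 + 0 + 0 + 0 + 1 = 3 ≡ 1 (mod 2).
  s_4 = 0 + 1 + 1 + 1 + 0 + 0 + 0 + 1 = 4 ≡ 0 (mod 2).
s = (0, 1, 1, 0)^T — this equals column 6 of H (binary 0110), so error is at position 6.
Correct: flip bit 6 of r = 001110100001001 to get c = 001111100001001.


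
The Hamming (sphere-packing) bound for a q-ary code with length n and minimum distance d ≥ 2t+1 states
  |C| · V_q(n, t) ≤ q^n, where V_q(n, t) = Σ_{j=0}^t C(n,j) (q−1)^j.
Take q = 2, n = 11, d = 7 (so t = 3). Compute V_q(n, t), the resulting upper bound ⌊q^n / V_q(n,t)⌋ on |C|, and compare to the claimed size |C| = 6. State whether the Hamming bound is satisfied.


V_q(n, t) = 232, q^n = 2048, Hamming bound = 8, |C| = 6 ≤ bound (satisfied).

Step 1: Compute V_q(n, t) = Σ_{j=0}^3 C(n, j) (q−1)^j.
  j = 0: C(11,0)·(1)^0 = 1·1 = 1.
  j = 1: C(11,1)·(1)^1 = 11·1 = 11.
  j = 2: C(11,2)·(1)^2 = 55·1 = 55.
  j = 3: C(11,3)·(1)^3 = 165·1 = 165.
  V_q(n, t) = 1 + 11 + 55 + 165 = 232.
Step 2: q^n = 2^11 = 2048.
Step 3: Hamming bound ⌊q^n / V_q(n,t)⌋ = ⌊2048/232⌋ = 8.
Step 4: Compare |C| = 6 to 8: satisfied.
The claimed |C| lies below the Hamming bound.


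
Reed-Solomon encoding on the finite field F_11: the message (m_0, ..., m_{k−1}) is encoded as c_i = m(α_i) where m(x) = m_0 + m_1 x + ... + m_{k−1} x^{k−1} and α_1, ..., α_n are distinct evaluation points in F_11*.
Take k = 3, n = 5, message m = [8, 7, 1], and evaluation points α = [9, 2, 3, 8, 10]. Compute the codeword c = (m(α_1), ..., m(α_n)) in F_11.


c = [9, 4, 5, 7, 2]

Message polynomial: m(x) = 8 + 7·x + 1·x^2 (mod 11).
For each evaluation point α_i, compute m(α_i) mod 11:
  α_1 = 9: Horner steps 1 → 5 → 9, so m(9) = 9.
  α_2 = 2: Horner steps 1 → 9 → 4, so m(2) = 4.
  α_3 = 3: Horner steps 1 → 10 → 5, so m(3) = 5.
  α_4 = 8: Horner steps 1 → 4 → 7, so m(8) = 7.
  α_5 = 10: Horner steps 1 → 6 → 2, so m(10) = 2.
Codeword c = [9, 4, 5, 7, 2] ∈ F_11^5.


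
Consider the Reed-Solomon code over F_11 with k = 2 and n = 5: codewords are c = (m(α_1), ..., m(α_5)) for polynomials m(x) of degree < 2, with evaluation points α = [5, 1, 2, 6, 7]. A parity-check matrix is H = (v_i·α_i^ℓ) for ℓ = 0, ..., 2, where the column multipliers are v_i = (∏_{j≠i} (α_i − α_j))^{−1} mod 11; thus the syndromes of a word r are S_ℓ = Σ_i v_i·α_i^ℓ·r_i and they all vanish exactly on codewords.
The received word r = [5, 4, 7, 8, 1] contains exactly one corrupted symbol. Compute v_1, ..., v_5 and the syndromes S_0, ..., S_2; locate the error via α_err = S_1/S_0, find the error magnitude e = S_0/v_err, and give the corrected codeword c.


S = (9, 8, 1), error at position 5, error magnitude e = 1, c = [5, 4, 7, 8, 0].

Step 1: column multipliers v_i = (∏_{j≠i}(α_i − α_j))^{−1} mod 11.
  i = 1 (α = 5): (5−1)(5−2)(5−6)(5−7) = 4·3·(−1)·(−2) = 24 ≡ 2, so v_1 = 2^{−1} = 6 (mod 11).
  i = 2 (α = 1): (1−5)(1−2)(1−6)(1−7) = (−4)·(−1)·(−5)·(−6) = 120 ≡ 10, so v_2 = 10^{−1} = 10 (mod 11).
  i = 3 (α = 2): (2−5)(2−1)(2−6)(2−7) = (−3)·1·(−4)·(−5) = −60 ≡ 6, so v_3 = 6^{−1} = 2 (mod 11).
  i = 4 (α = 6): (6−5)(6−1)(6−2)(6−7) = 1·5·4·(−1) = −20 ≡ 2, so v_4 = 2^{−1} = 6 (mod 11).
  i = 5 (α = 7): (7−5)(7−1)(7−2)(7−6) = 2·6·5·1 = 60 ≡ 5, so v_5 = 5^{−1} = 9 (mod 11).
  v = [6, 10, 2, 6, 9].
Step 2: syndromes of r = [5, 4, 7, 8, 1] (all sums mod 11).
  S_0 = Σ v_i r_i = 6·5 + 10·4 + 2·7 + 6·8 + 9·1 = 141 ≡ 9.
  S_1 = Σ v_i α_i r_i = 6·5·5 + 10·1·4 + 2·2·7 + 6·6·8 + 9·7·1 = 569 ≡ 8.
  α_i^2 mod 11 = [3, 1, 4, 3, 5].
  S_2 = Σ v_i α_i^2 r_i = 6·3·5 + 10·1·4 + 2·4·7 + 6·3·8 + 9·5·1 = 375 ≡ 1.
  S = (9, 8, 1) ≠ 0, so r is not a codeword (an error is present).
Step 3: locate the error. For a single error e at position i, S_ℓ = v_i·e·α_i^ℓ, so α_err = S_1/S_0.
  S_0^{−1} = 9^{−1} = 5 (mod 11), so α_err = 8·5 = 40 ≡ 7 = α_5. Error position i = 5.
  Consistency check: S_2/S_1 = 1·7 = 7 ≡ 7 = α_err ✓ (single-error assumption holds).
Step 4: error magnitude e = S_0/v_5 = S_0·∏_{j≠5}(α_5 − α_j) = 9·5 = 45 ≡ 1 (mod 11).
Step 5: correct position 5: c_5 = r_5 − e = 1 − 1 ≡ 0 (mod 11). Hence c = [5, 4, 7, 8, 0].
  Check: interpolating c through the α_i gives m(x) = 1 + 3·x (degree < 2) with m(α_i) = c_i for every i, so c is indeed a codeword.


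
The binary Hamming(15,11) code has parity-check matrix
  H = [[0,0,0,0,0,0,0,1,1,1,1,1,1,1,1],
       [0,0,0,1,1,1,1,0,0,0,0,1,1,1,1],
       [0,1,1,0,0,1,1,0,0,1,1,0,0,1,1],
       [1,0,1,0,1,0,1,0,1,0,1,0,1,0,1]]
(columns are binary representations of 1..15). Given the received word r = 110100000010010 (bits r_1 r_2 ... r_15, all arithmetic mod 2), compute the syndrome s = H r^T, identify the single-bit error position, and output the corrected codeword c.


s = (0, 0, 1, 0)^T, error position = 2, corrected codeword c = 100100000010010

Compute s = H r^T mod 2 one row at a time:
  s_1 = 0 + 0 + 0 + 1 + 0 + 0 + 1 + 0 = 2 ≡ 0 (mod 2).
  s_2 = 1 + 0 + 0 + 0 + 0 + 0 + 1 + 0 = 2 ≡ 0 (mod 2).
  s_3 = 1 + 0 + 0 + 0 + 0 + 1 + 1 + 0 = 3 ≡ 1 (mod 2).
  s_4 = 1 + 0 + 0 + 0 + 0 + 1 + 0 + 0 = 2 ≡ 0 (mod 2).
s = (0, 0, 1, 0)^T — this equals column 2 of H (binary 0010), so error is at position 2.
Correct: flip bit 2 of r = 110100000010010 to get c = 100100000010010.


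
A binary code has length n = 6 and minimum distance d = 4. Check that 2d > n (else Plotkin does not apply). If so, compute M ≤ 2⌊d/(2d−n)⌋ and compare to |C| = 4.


Plotkin bound M ≤ 4; given |C| = 4 ≤ bound (satisfied).

Check applicability: 2d = 8, n = 6.
2d − n = 2 > 0, so Plotkin applies.
Compute d/(2d−n) = 4/2 ≈ 2.0000.
⌊d/(2d−n)⌋ = 2.
Plotkin bound: M ≤ 2·2 = 4.
Given |C| = 4, check: satisfied.
This |C| is at the Plotkin bound.


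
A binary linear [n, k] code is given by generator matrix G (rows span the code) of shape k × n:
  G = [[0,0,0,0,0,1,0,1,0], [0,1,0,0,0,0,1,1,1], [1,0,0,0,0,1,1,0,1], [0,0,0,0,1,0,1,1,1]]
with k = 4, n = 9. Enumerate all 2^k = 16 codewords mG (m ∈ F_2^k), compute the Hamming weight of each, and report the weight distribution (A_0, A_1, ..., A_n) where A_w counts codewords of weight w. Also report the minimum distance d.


Weight distribution: A_0 = 1, A_2 = 4, A_4 = 9, A_6 = 2. Minimum distance d = 2.

Enumerate all 2^4 = 16 messages m ∈ F_2^4.
For each, compute codeword c = mG in F_2^9, then tally its weight.
  m = 0000 → c = 000000000, weight = 0.
  m = 1000 → c = 000001010, weight = 2.
  m = 0100 → c = 010000111, weight = 4.
  m = 1100 → c = 010001101, weight = 4.
  m = 0010 → c = 100001101, weight = 4.
  m = 1010 → c = 100000111, weight = 4.
  m = 0110 → c = 110001010, weight = 4.
  m = 1110 → c = 110000000, weight = 2.
  m = 0001 → c = 000010111, weight = 4.
  m = 1001 → c = 000011101, weight = 4.
  m = 0101 → c = 010010000, weight = 2.
  m = 1101 → c = 010011010, weight = 4.
  m = 0011 → c = 100011010, weight = 4.
  m = 1011 → c = 100010000, weight = 2.
  m = 0111 → c = 110011101, weight = 6.
  m = 1111 → c = 110010111, weight = 6.
Tally weights:
  weight 0: 1 codewords.
  weight 2: 4 codewords.
  weight 4: 9 codewords.
  weight 6: 2 codewords.
Minimum distance d = smallest w > 0 with A_w > 0 = 2.
Sanity: Σ A_w = 16 = 2^4 = 16 ✓.


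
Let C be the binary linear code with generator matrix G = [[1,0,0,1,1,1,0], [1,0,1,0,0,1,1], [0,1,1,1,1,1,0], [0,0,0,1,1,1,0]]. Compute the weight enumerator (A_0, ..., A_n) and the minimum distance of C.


Weight distribution: A_0 = 1, A_1 = 1, A_2 = 1, A_3 = 4, A_4 = 5, A_5 = 3, A_6 = 1. Minimum distance d = 1.

Enumerate all 2^4 = 16 messages m ∈ F_2^4.
For each, compute codeword c = mG in F_2^7, then tally its weight.
  m = 0000 → c = 0000000, weight = 0.
  m = 1000 → c = 1001110, weight = 4.
  m = 0100 → c = 1010011, weight = 4.
  m = 1100 → c = 0011101, weight = 4.
  m = 0010 → c = 0111110, weight = 5.
  m = 1010 → c = 1110000, weight = 3.
  m = 0110 → c = 1101101, weight = 5.
  m = 1110 → c = 0100011, weight = 3.
  m = 0001 → c = 0001110, weight = 3.
  m = 1001 → c = 1000000, weight = 1.
  m = 0101 → c = 1011101, weight = 5.
  m = 1101 → c = 0010011, weight = 3.
  m = 0011 → c = 0110000, weight = 2.
  m = 1011 → c = 1111110, weight = 6.
  m = 0111 → c = 1100011, weight = 4.
  m = 1111 → c = 0101101, weight = 4.
Tally weights:
  weight 0: 1 codewords.
  weight 1: 1 codewords.
  weight 2: 1 codewords.
  weight 3: 4 codewords.
  weight 4: 5 codewords.
  weight 5: 3 codewords.
  weight 6: 1 codewords.
Minimum distance d = smallest w > 0 with A_w > 0 = 1.
Sanity: Σ A_w = 16 = 2^4 = 16 ✓.


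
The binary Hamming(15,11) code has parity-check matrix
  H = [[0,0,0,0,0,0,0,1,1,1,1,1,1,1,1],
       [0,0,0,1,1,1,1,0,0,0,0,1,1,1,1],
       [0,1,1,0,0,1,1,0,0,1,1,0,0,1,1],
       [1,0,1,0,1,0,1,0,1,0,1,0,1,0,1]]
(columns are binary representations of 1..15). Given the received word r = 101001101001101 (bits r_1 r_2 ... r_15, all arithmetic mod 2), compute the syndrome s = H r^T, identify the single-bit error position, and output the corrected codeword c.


s = (0, 1, 0, 0)^T, error position = 4, corrected codeword c = 101101101001101

Compute s = H r^T mod 2 one row at a time:
  s_1 = 0 + 1 + 0 + 0 + 1 + 1 + 0 + 1 = 4 ≡ 0 (mod 2).
  s_2 = 0 + 0 + 1 + 1 + 1 + 1 + 0 + 1 = 5 ≡ 1 (mod 2).
  s_3 = 0 + 1 + 1 + 1 + 0 + 0 + 0 + 1 = 4 ≡ 0 (mod 2).
  s_4 = 1 + 1 + 0 + 1 + 1 + 0 + 1 + 1 = 6 ≡ 0 (mod 2).
s = (0, 1, 0, 0)^T — this equals column 4 of H (binary 0100), so error is at position 4.
Correct: flip bit 4 of r = 101001101001101 to get c = 101101101001101.


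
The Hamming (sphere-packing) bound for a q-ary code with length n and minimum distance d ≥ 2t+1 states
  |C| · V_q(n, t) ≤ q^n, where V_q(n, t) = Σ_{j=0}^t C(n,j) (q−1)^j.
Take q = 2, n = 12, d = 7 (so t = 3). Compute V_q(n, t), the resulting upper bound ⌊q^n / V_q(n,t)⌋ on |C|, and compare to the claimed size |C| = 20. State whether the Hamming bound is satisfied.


V_q(n, t) = 299, q^n = 4096, Hamming bound = 13, |C| = 20 > bound (violated).

Step 1: Compute V_q(n, t) = Σ_{j=0}^3 C(n, j) (q−1)^j.
  j = 0: C(12,0)·(1)^0 = 1·1 = 1.
  j = 1: C(12,1)·(1)^1 = 12·1 = 12.
  j = 2: C(12,2)·(1)^2 = 66·1 = 66.
  j = 3: C(12,3)·(1)^3 = 220·1 = 220.
  V_q(n, t) = 1 + 12 + 66 + 220 = 299.
Step 2: q^n = 2^12 = 4096.
Step 3: Hamming bound ⌊q^n / V_q(n,t)⌋ = ⌊4096/299⌋ = 13.
Step 4: Compare |C| = 20 to 13: violated.
The claimed |C| lies above the Hamming bound, so no 2-ary code of length 12 with d ≥ 7 can have 20 codewords.


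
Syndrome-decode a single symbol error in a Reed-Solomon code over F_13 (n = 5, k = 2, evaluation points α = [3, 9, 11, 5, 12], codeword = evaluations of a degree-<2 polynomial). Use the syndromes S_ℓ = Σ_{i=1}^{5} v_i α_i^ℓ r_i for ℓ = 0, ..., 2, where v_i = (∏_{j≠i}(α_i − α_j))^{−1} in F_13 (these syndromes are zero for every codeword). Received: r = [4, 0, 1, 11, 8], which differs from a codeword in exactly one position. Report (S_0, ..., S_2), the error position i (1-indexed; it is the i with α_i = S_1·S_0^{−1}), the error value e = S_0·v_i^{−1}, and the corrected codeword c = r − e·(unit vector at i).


S = (12, 10, 4), error at position 1, error magnitude e = 7, c = [10, 0, 1, 11, 8].

Step 1: column multipliers v_i = (∏_{j≠i}(α_i − α_j))^{−1} mod 13.
  i = 1 (α = 3): (3−9)(3−11)(3−5)(3−12) = (−6)·(−8)·(−2)·(−9) = 864 ≡ 6, so v_1 = 6^{−1} = 11 (mod 13).
  i = 2 (α = 9): (9−3)(9−11)(9−5)(9−12) = 6·(−2)·4·(−3) = 144 ≡ 1, so v_2 = 1^{−1} = 1 (mod 13).
  i = 3 (α = 11): (11−3)(11−9)(11−5)(11−12) = 8·2·6·(−1) = −96 ≡ 8, so v_3 = 8^{−1} = 5 (mod 13).
  i = 4 (α = 5): (5−3)(5−9)(5−11)(5−12) = 2·(−4)·(−6)·(−7) = −336 ≡ 2, so v_4 = 2^{−1} = 7 (mod 13).
  i = 5 (α = 12): (12−3)(12−9)(12−11)(12−5) = 9·3·1·7 = 189 ≡ 7, so v_5 = 7^{−1} = 2 (mod 13).
  v = [11, 1, 5, 7, 2].
Step 2: syndromes of r = [4, 0, 1, 11, 8] (all sums mod 13).
  S_0 = Σ v_i r_i = 11·4 + 1·0 + 5·1 + 7·11 + 2·8 = 142 ≡ 12.
  S_1 = Σ v_i α_i r_i = 11·3·4 + 1·9·0 + 5·11·1 + 7·5·11 + 2·12·8 = 764 ≡ 10.
  α_i^2 mod 13 = [9, 3, 4, 12, 1].
  S_2 = Σ v_i α_i^2 r_i = 11·9·4 + 1·3·0 + 5·4·1 + 7·12·11 + 2·1·8 = 1356 ≡ 4.
  S = (12, 10, 4) ≠ 0, so r is not a codeword (an error is present).
Step 3: locate the error. For a single error e at position i, S_ℓ = v_i·e·α_i^ℓ, so α_err = S_1/S_0.
  S_0^{−1} = 12^{−1} = 12 (mod 13), so α_err = 10·12 = 120 ≡ 3 = α_1. Error position i = 1.
  Consistency check: S_2/S_1 = 4·4 = 16 ≡ 3 = α_err ✓ (single-error assumption holds).
Step 4: error magnitude e = S_0/v_1 = S_0·∏_{j≠1}(α_1 − α_j) = 12·6 = 72 ≡ 7 (mod 13).
Step 5: correct position 1: c_1 = r_1 − e = 4 − 7 ≡ 10 (mod 13). Hence c = [10, 0, 1, 11, 8].
  Check: interpolating c through the α_i gives m(x) = 2 + 7·x (degree < 2) with m(α_i) = c_i for every i, so c is indeed a codeword.
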